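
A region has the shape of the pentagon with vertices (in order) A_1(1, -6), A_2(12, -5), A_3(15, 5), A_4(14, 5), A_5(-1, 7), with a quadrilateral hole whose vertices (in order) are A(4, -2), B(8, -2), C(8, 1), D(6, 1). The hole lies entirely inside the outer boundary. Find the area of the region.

145.5

Outer boundary:
Apply the surveyor's formula: 2A = Σ (x_i·y_{i+1} − x_{i+1}·y_i), indices taken mod 5.
Σ = (67) + (135) + (5) + (103) + (-1) = 309
Area = |Σ|/2 = 154.5.
Hole:
Apply the shoelace (surveyor's) formula: 2A = Σ (x_i·y_{i+1} − x_{i+1}·y_i), indices taken mod 4.
Cross-terms: 8, 24, 2, -16  ⇒  Σ = 18
Area = |Σ|/2 = 9.
Net area = 154.5 − 9 = 145.5.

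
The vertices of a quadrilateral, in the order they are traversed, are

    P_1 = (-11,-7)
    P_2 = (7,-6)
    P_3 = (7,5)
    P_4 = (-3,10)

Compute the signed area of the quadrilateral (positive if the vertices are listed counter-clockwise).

Apply the shoelace formula: 2A = Σ (x_i·y_{i+1} − x_{i+1}·y_i), indices taken mod 4.
Cross-terms: 115, 77, 85, 131  ⇒  Σ = 408
Signed area = Σ/2 = 204 (positive ⇒ counter-clockwise traversal).

204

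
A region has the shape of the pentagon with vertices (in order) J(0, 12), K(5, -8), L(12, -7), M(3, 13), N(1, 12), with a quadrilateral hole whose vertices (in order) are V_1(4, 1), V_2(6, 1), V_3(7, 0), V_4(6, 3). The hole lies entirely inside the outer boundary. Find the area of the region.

Outer boundary:
J→K: (0)(-8) − (5)(12) = -60
K→L: (5)(-7) − (12)(-8) = 61
L→M: (12)(13) − (3)(-7) = 177
M→N: (3)(12) − (1)(13) = 23
N→J: (1)(12) − (0)(12) = 12
Σ = 213
Area = |Σ|/2 = 106.5.
Hole:
Σ = (-2) + (-7) + (21) + (-6) = 6
Area = |Σ|/2 = 3.
Net area = 106.5 − 3 = 103.5.

103.5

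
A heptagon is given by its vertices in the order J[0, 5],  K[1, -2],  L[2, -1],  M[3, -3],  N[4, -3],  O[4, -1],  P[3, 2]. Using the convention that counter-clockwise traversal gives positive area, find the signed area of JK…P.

Apply the surveyor's formula: 2A = Σ (x_i·y_{i+1} − x_{i+1}·y_i), indices taken mod 7.
J→K: (0)(-2) − (1)(5) = -5
K→L: (1)(-1) − (2)(-2) = 3
L→M: (2)(-3) − (3)(-1) = -3
M→N: (3)(-3) − (4)(-3) = 3
N→O: (4)(-1) − (4)(-3) = 8
O→P: (4)(2) − (3)(-1) = 11
P→J: (3)(5) − (0)(2) = 15
Σ = 32
Signed area = Σ/2 = 16 (positive ⇒ counter-clockwise traversal).

16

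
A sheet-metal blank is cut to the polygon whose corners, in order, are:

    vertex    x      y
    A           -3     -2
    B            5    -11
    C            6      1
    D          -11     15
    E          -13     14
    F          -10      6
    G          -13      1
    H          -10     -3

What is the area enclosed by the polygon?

Apply the surveyor's formula: 2A = Σ (x_i·y_{i+1} − x_{i+1}·y_i), indices taken mod 8.
Σ = (43) + (71) + (101) + (41) + (62) + (68) + (49) + (11) = 446
Area = |Σ|/2 = 223.

223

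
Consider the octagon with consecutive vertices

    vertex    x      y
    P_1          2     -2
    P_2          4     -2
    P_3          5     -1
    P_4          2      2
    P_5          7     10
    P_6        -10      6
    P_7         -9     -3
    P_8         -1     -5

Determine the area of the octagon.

Apply the shoelace formula: 2A = Σ (x_i·y_{i+1} − x_{i+1}·y_i), indices taken mod 8.
Cross-terms: 4, 6, 12, 6, 142, 84, 42, 12  ⇒  Σ = 308
Area = |Σ|/2 = 154.

154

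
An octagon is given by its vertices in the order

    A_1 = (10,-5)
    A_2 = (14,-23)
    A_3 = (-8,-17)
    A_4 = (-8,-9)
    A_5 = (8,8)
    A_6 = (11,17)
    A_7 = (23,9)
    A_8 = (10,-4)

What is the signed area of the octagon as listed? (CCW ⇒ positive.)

-537

Apply Gauss's area formula: 2A = Σ (x_i·y_{i+1} − x_{i+1}·y_i), indices taken mod 8.
Σ = (-160) + (-422) + (-64) + (8) + (48) + (-292) + (-182) + (-10) = -1074
Signed area = Σ/2 = -537 (negative ⇒ clockwise traversal).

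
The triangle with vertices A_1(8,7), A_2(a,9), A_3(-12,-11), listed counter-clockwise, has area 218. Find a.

Write out the shoelace sum; only the two edges meeting at A_2 involve a:
2·Area = [(8·9 − a·7) + (a·(-11) − (-12)·9)] + 4
       = -18·a + 184 = 436
⇒ a = -14.

-14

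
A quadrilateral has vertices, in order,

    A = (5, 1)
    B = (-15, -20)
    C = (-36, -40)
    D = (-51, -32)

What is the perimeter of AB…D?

|AB| = √((-20)² + (-21)²) = √841 = 29
|BC| = √((-21)² + (-20)²) = √841 = 29
|CD| = √((-15)² + (8)²) = √289 = 17
|DA| = √((56)² + (33)²) = √4225 = 65
Perimeter = 29 + 29 + 17 + 65 = 140.

140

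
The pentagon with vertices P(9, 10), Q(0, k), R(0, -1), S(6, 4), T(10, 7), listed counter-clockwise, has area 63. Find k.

Write out the shoelace sum; only the two edges meeting at Q involve k:
2·Area = [(9·k − 0·10) + (0·(-1) − 0·k)] + 45
       = 9·k + 45 = 126
⇒ k = 9.

9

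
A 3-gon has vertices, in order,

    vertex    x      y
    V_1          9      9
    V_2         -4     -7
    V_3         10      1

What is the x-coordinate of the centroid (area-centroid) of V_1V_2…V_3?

Apply Gauss's area formula. First the cross-terms c_i = x_i·y_{i+1} − x_{i+1}·y_i:
  -27, 66, 81  ⇒  2A = 120, A = 60.
Then Σ (x_i + x_{i+1})·c_i = 1800, so x̄ = 1800 / (6·60) = 5.

5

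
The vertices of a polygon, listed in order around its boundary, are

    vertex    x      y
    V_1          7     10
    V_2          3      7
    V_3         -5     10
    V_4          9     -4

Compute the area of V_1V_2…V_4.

Apply the surveyor's formula: 2A = Σ (x_i·y_{i+1} − x_{i+1}·y_i), indices taken mod 4.
Cross-terms: 19, 65, -70, 118  ⇒  Σ = 132
Area = |Σ|/2 = 66.

66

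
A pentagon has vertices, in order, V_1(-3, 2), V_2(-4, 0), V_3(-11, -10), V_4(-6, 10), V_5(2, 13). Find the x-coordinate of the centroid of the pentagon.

-287/59

Apply Gauss's area formula. First the cross-terms c_i = x_i·y_{i+1} − x_{i+1}·y_i:
  8, 40, -170, -98, 43  ⇒  2A = -177, A = -88.5.
Then Σ (x_i + x_{i+1})·c_i = 2583, so x̄ = 2583 / (6·(-88.5)) = -287/59.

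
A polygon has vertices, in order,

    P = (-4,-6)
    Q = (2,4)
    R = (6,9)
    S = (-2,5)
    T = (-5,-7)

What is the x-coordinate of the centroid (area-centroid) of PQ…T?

-139/237

Apply the surveyor's formula. First the cross-terms c_i = x_i·y_{i+1} − x_{i+1}·y_i:
  -4, -6, 48, 39, 2  ⇒  2A = 79, A = 39.5.
Then Σ (x_i + x_{i+1})·c_i = -139, so x̄ = -139 / (6·39.5) = -139/237.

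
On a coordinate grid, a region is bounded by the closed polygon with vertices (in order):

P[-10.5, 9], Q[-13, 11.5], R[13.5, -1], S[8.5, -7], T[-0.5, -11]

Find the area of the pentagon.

Apply Gauss's area formula: 2A = Σ (x_i·y_{i+1} − x_{i+1}·y_i), indices taken mod 5.
Σ = (-3.75) + (-142.25) + (-86) + (-97) + (-120) = -449
Area = |Σ|/2 = 224.5.

224.5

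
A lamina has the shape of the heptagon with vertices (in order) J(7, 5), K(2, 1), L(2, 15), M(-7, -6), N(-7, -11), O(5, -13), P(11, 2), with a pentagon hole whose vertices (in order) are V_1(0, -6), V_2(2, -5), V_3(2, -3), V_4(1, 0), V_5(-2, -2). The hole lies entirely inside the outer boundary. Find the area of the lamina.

232

Outer boundary:
Apply the surveyor's formula: 2A = Σ (x_i·y_{i+1} − x_{i+1}·y_i), indices taken mod 7.
Σ = (-3) + (28) + (93) + (35) + (146) + (153) + (41) = 493
Area = |Σ|/2 = 246.5.
Hole:
Σ = (12) + (4) + (3) + (-2) + (12) = 29
Area = |Σ|/2 = 14.5.
Net area = 246.5 − 14.5 = 232.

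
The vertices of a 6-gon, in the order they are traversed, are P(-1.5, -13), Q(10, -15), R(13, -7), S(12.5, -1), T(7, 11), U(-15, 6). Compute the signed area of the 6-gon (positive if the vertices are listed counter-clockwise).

453.75

Apply Gauss's area formula: 2A = Σ (x_i·y_{i+1} − x_{i+1}·y_i), indices taken mod 6.
Cross-terms: 152.5, 125, 74.5, 144.5, 207, 204  ⇒  Σ = 907.5
Signed area = Σ/2 = 453.75 (positive ⇒ counter-clockwise traversal).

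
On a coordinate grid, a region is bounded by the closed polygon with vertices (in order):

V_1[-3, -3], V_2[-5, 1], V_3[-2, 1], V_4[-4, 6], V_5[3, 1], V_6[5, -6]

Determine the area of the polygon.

53.5

Cross-terms: -18, -3, -8, -22, -23, -33  ⇒  Σ = -107
Area = |Σ|/2 = 53.5.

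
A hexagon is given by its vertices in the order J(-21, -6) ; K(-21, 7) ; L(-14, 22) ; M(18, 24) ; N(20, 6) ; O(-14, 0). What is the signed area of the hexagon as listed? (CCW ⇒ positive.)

-786.5

Apply Gauss's area formula: 2A = Σ (x_i·y_{i+1} − x_{i+1}·y_i), indices taken mod 6.
Cross-terms: -273, -364, -732, -372, 84, 84  ⇒  Σ = -1573
Signed area = Σ/2 = -786.5 (negative ⇒ clockwise traversal).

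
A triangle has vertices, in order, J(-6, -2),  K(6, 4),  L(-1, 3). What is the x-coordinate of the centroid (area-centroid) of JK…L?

Apply the shoelace formula. First the cross-terms c_i = x_i·y_{i+1} − x_{i+1}·y_i:
  -12, 22, 20  ⇒  2A = 30, A = 15.
Then Σ (x_i + x_{i+1})·c_i = -30, so x̄ = -30 / (6·15) = -1/3.

-1/3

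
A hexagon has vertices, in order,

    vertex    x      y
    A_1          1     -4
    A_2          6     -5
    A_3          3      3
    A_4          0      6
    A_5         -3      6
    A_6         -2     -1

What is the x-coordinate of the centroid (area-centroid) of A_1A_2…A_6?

Apply the shoelace (surveyor's) formula. First the cross-terms c_i = x_i·y_{i+1} − x_{i+1}·y_i:
  19, 33, 18, 18, 15, 9  ⇒  2A = 112, A = 56.
Then Σ (x_i + x_{i+1})·c_i = 346, so x̄ = 346 / (6·56) = 173/168.

173/168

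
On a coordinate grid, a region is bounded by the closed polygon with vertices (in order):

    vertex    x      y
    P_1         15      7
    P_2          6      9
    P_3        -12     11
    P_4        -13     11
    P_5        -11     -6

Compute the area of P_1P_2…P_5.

245

Σ = (93) + (174) + (11) + (199) + (13) = 490
Area = |Σ|/2 = 245.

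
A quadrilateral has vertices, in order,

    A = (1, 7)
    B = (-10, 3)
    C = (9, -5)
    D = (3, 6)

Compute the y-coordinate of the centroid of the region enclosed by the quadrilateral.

79/45

Apply the shoelace formula. First the cross-terms c_i = x_i·y_{i+1} − x_{i+1}·y_i:
  73, 23, 69, 15  ⇒  2A = 180, A = 90.
Then Σ (y_i + y_{i+1})·c_i = 948, so ȳ = 948 / (6·90) = 79/45.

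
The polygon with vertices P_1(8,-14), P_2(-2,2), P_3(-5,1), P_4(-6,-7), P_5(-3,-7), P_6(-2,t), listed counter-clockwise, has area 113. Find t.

-14

Write out the shoelace sum; only the two edges meeting at P_6 involve t:
2·Area = [((-3)·t − (-2)·(-7)) + ((-2)·(-14) − 8·t)] + 58
       = -11·t + 72 = 226
⇒ t = -14.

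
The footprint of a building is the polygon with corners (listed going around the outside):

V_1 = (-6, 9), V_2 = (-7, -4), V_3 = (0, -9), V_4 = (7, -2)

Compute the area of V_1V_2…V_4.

132

Σ = (87) + (63) + (63) + (51) = 264
Area = |Σ|/2 = 132.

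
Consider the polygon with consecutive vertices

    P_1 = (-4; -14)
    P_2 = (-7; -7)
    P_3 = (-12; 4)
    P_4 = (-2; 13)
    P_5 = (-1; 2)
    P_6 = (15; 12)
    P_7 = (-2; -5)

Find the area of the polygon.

Apply the shoelace formula: 2A = Σ (x_i·y_{i+1} − x_{i+1}·y_i), indices taken mod 7.
Σ = (-70) + (-112) + (-148) + (9) + (-42) + (-51) + (8) = -406
Area = |Σ|/2 = 203.

203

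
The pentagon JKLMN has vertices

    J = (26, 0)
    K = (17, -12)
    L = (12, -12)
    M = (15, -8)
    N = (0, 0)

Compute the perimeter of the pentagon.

68

|JK| = √((-9)² + (-12)²) = √225 = 15
|KL| = √((-5)² + (0)²) = √25 = 5
|LM| = √((3)² + (4)²) = √25 = 5
|MN| = √((-15)² + (8)²) = √289 = 17
|NJ| = √((26)² + (0)²) = √676 = 26
Perimeter = 15 + 5 + 5 + 17 + 26 = 68.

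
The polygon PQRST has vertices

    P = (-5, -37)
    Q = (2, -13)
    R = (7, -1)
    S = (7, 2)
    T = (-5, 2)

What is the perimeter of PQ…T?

|PQ| = √((7)² + (24)²) = √625 = 25
|QR| = √((5)² + (12)²) = √169 = 13
|RS| = √((0)² + (3)²) = √9 = 3
|ST| = √((-12)² + (0)²) = √144 = 12
|TP| = √((0)² + (-39)²) = √1521 = 39
Perimeter = 25 + 13 + 3 + 12 + 39 = 92.

92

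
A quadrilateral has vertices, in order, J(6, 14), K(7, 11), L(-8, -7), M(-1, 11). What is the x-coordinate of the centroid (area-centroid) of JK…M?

0

Apply Gauss's area formula. First the cross-terms c_i = x_i·y_{i+1} − x_{i+1}·y_i:
  -32, 39, -95, -80  ⇒  2A = -168, A = -84.
Then Σ (x_i + x_{i+1})·c_i = 0, so x̄ = 0 / (6·(-84)) = 0.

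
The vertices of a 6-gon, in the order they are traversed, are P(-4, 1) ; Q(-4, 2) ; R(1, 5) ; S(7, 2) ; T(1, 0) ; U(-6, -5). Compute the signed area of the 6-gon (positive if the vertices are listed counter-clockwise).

-46

Σ = (-4) + (-22) + (-33) + (-2) + (-5) + (-26) = -92
Signed area = Σ/2 = -46 (negative ⇒ clockwise traversal).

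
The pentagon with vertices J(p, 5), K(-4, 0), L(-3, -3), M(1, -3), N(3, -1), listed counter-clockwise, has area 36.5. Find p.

The doubled signed area Σ (x_i y_{i+1} − x_{i+1} y_i) is linear in p.
With p=0 it equals 67; the coefficient of p is 1 (from the two edges through J).
So 1·p + 67 = 2·36.5 = 73 ⇒ p = 6.

6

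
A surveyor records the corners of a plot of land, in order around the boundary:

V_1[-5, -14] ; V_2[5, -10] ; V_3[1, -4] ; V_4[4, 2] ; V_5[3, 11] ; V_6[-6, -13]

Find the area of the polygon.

Apply the shoelace (surveyor's) formula: 2A = Σ (x_i·y_{i+1} − x_{i+1}·y_i), indices taken mod 6.
Σ = (120) + (-10) + (18) + (38) + (27) + (19) = 212
Area = |Σ|/2 = 106.

106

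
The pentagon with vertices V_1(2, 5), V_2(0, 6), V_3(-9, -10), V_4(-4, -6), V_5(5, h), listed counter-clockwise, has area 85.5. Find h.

The doubled signed area Σ (x_i y_{i+1} − x_{i+1} y_i) is linear in h.
With h=0 it equals 135; the coefficient of h is -6 (from the two edges through V_5).
So -6·h + 135 = 2·85.5 = 171 ⇒ h = -6.

-6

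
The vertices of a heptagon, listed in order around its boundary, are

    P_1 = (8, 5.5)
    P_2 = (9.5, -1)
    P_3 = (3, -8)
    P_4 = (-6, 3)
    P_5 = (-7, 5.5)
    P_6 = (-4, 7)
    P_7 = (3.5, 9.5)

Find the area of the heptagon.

Apply the surveyor's formula: 2A = Σ (x_i·y_{i+1} − x_{i+1}·y_i), indices taken mod 7.
Cross-terms: -60.25, -73, -39, -12, -27, -62.5, -56.75  ⇒  Σ = -330.5
Area = |Σ|/2 = 165.25.

165.25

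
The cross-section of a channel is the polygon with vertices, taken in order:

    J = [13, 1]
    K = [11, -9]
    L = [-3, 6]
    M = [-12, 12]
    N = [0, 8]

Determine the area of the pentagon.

Apply the shoelace (surveyor's) formula: 2A = Σ (x_i·y_{i+1} − x_{i+1}·y_i), indices taken mod 5.
Cross-terms: -128, 39, 36, -96, -104  ⇒  Σ = -253
Area = |Σ|/2 = 126.5.

126.5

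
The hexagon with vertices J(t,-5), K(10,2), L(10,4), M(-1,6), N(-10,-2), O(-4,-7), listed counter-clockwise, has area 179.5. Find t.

The doubled signed area Σ (x_i y_{i+1} − x_{i+1} y_i) is linear in t.
With t=0 it equals 278; the coefficient of t is 9 (from the two edges through J).
So 9·t + 278 = 2·179.5 = 359 ⇒ t = 9.

9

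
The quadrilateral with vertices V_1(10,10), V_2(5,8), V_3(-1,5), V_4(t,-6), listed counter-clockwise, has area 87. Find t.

The doubled signed area Σ (x_i y_{i+1} − x_{i+1} y_i) is linear in t.
With t=0 it equals 129; the coefficient of t is 5 (from the two edges through V_4).
So 5·t + 129 = 2·87 = 174 ⇒ t = 9.

9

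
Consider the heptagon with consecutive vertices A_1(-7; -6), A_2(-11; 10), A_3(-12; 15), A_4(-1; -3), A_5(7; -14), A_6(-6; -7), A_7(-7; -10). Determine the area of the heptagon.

Apply the shoelace formula: 2A = Σ (x_i·y_{i+1} − x_{i+1}·y_i), indices taken mod 7.
A_1→A_2: (-7)(10) − (-11)(-6) = -136
A_2→A_3: (-11)(15) − (-12)(10) = -45
A_3→A_4: (-12)(-3) − (-1)(15) = 51
A_4→A_5: (-1)(-14) − (7)(-3) = 35
A_5→A_6: (7)(-7) − (-6)(-14) = -133
A_6→A_7: (-6)(-10) − (-7)(-7) = 11
A_7→A_1: (-7)(-6) − (-7)(-10) = -28
Σ = -245
Area = |Σ|/2 = 122.5.

122.5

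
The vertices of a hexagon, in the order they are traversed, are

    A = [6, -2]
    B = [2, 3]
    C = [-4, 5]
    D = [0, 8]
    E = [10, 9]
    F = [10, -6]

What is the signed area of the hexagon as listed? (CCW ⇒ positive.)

Apply Gauss's area formula: 2A = Σ (x_i·y_{i+1} − x_{i+1}·y_i), indices taken mod 6.
A→B: (6)(3) − (2)(-2) = 22
B→C: (2)(5) − (-4)(3) = 22
C→D: (-4)(8) − (0)(5) = -32
D→E: (0)(9) − (10)(8) = -80
E→F: (10)(-6) − (10)(9) = -150
F→A: (10)(-2) − (6)(-6) = 16
Σ = -202
Signed area = Σ/2 = -101 (negative ⇒ clockwise traversal).

-101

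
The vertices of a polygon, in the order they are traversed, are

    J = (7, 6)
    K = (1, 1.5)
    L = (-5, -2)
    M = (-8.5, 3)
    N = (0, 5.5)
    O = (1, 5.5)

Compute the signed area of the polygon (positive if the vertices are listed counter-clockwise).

-53.375

Apply the shoelace (surveyor's) formula: 2A = Σ (x_i·y_{i+1} − x_{i+1}·y_i), indices taken mod 6.
Σ = (4.5) + (5.5) + (-32) + (-46.75) + (-5.5) + (-32.5) = -106.75
Signed area = Σ/2 = -53.375 (negative ⇒ clockwise traversal).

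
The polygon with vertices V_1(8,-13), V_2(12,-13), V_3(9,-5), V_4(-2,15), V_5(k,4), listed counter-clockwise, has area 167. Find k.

Write out the shoelace sum; only the two edges meeting at V_5 involve k:
2·Area = [((-2)·4 − k·15) + (k·(-13) − 8·4)] + 234
       = -28·k + 194 = 334
⇒ k = -5.

-5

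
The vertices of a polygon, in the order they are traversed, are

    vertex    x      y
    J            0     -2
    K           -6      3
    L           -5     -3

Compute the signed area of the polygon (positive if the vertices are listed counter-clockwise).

Σ = (-12) + (33) + (10) = 31
Signed area = Σ/2 = 15.5 (positive ⇒ counter-clockwise traversal).

15.5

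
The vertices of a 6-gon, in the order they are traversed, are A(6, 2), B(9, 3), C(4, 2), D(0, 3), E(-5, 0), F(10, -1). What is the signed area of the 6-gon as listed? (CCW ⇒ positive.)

32

Apply the shoelace formula: 2A = Σ (x_i·y_{i+1} − x_{i+1}·y_i), indices taken mod 6.
Cross-terms: 0, 6, 12, 15, 5, 26  ⇒  Σ = 64
Signed area = Σ/2 = 32 (positive ⇒ counter-clockwise traversal).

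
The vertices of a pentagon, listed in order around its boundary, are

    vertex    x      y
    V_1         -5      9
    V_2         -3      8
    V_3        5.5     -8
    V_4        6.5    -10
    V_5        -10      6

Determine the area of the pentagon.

78.5

Apply the shoelace formula: 2A = Σ (x_i·y_{i+1} − x_{i+1}·y_i), indices taken mod 5.
Σ = (-13) + (-20) + (-3) + (-61) + (-60) = -157
Area = |Σ|/2 = 78.5.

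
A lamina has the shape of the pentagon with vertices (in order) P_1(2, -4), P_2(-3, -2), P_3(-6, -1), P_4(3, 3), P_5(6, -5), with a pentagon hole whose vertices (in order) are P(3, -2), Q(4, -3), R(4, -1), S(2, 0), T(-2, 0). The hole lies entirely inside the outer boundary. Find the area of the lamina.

Outer boundary:
Apply Gauss's area formula: 2A = Σ (x_i·y_{i+1} − x_{i+1}·y_i), indices taken mod 5.
Σ = (-16) + (-9) + (-15) + (-33) + (-14) = -87
Area = |Σ|/2 = 43.5.
Hole:
Σ = (-1) + (8) + (2) + (0) + (4) = 13
Area = |Σ|/2 = 6.5.
Net area = 43.5 − 6.5 = 37.

37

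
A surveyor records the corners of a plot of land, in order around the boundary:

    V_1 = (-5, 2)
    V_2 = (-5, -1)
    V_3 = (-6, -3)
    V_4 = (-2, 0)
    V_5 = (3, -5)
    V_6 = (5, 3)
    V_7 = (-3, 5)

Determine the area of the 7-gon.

Σ = (15) + (9) + (-6) + (10) + (34) + (34) + (19) = 115
Area = |Σ|/2 = 57.5.

57.5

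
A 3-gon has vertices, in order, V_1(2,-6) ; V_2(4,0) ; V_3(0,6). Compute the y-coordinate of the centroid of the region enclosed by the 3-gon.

Apply Gauss's area formula. First the cross-terms c_i = x_i·y_{i+1} − x_{i+1}·y_i:
  24, 24, -12  ⇒  2A = 36, A = 18.
Then Σ (y_i + y_{i+1})·c_i = 0, so ȳ = 0 / (6·18) = 0.

0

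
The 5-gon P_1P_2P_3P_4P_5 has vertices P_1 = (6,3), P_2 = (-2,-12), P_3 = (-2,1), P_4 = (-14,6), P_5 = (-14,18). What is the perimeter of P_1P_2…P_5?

80

|P_1P_2| = √((-8)² + (-15)²) = √289 = 17
|P_2P_3| = √((0)² + (13)²) = √169 = 13
|P_3P_4| = √((-12)² + (5)²) = √169 = 13
|P_4P_5| = √((0)² + (12)²) = √144 = 12
|P_5P_1| = √((20)² + (-15)²) = √625 = 25
Perimeter = 17 + 13 + 13 + 12 + 25 = 80.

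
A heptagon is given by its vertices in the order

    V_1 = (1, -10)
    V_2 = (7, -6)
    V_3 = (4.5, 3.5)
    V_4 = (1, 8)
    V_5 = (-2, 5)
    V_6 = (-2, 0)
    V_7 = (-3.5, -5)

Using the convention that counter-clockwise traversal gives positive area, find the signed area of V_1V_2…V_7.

114.5

Σ = (64) + (51.5) + (32.5) + (21) + (10) + (10) + (40) = 229
Signed area = Σ/2 = 114.5 (positive ⇒ counter-clockwise traversal).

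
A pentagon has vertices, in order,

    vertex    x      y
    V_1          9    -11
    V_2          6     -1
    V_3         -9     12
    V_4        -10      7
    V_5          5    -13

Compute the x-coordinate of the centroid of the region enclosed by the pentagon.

Apply the surveyor's formula. First the cross-terms c_i = x_i·y_{i+1} − x_{i+1}·y_i:
  57, 63, 57, 95, 62  ⇒  2A = 334, A = 167.
Then Σ (x_i + x_{i+1})·c_i = -24, so x̄ = -24 / (6·167) = -4/167.

-4/167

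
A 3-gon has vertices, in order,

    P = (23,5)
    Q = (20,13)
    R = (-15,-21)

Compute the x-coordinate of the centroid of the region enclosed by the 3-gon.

Apply the shoelace formula. First the cross-terms c_i = x_i·y_{i+1} − x_{i+1}·y_i:
  199, -225, 408  ⇒  2A = 382, A = 191.
Then Σ (x_i + x_{i+1})·c_i = 10696, so x̄ = 10696 / (6·191) = 28/3.

28/3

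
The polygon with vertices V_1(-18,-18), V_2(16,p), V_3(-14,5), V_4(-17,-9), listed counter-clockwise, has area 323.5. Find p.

19

Write out the shoelace sum; only the two edges meeting at V_2 involve p:
2·Area = [((-18)·p − 16·(-18)) + (16·5 − (-14)·p)] + 355
       = -4·p + 723 = 647
⇒ p = 19.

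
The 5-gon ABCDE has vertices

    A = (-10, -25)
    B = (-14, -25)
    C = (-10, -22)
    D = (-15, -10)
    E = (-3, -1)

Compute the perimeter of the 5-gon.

|AB| = √((-4)² + (0)²) = √16 = 4
|BC| = √((4)² + (3)²) = √25 = 5
|CD| = √((-5)² + (12)²) = √169 = 13
|DE| = √((12)² + (9)²) = √225 = 15
|EA| = √((-7)² + (-24)²) = √625 = 25
Perimeter = 4 + 5 + 13 + 15 + 25 = 62.

62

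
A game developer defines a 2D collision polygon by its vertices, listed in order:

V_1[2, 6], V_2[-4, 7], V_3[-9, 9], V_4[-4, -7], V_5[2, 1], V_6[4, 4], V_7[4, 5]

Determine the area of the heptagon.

V_1→V_2: (2)(7) − (-4)(6) = 38
V_2→V_3: (-4)(9) − (-9)(7) = 27
V_3→V_4: (-9)(-7) − (-4)(9) = 99
V_4→V_5: (-4)(1) − (2)(-7) = 10
V_5→V_6: (2)(4) − (4)(1) = 4
V_6→V_7: (4)(5) − (4)(4) = 4
V_7→V_1: (4)(6) − (2)(5) = 14
Σ = 196
Area = |Σ|/2 = 98.

98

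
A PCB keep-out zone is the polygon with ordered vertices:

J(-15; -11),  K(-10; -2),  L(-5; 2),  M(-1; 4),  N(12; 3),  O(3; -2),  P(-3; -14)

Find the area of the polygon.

218.5

J→K: (-15)(-2) − (-10)(-11) = -80
K→L: (-10)(2) − (-5)(-2) = -30
L→M: (-5)(4) − (-1)(2) = -18
M→N: (-1)(3) − (12)(4) = -51
N→O: (12)(-2) − (3)(3) = -33
O→P: (3)(-14) − (-3)(-2) = -48
P→J: (-3)(-11) − (-15)(-14) = -177
Σ = -437
Area = |Σ|/2 = 218.5.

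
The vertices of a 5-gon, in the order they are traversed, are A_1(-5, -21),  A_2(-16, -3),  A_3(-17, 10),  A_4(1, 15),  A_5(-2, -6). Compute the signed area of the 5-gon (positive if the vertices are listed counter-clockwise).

Σ = (-321) + (-211) + (-265) + (24) + (12) = -761
Signed area = Σ/2 = -380.5 (negative ⇒ clockwise traversal).

-380.5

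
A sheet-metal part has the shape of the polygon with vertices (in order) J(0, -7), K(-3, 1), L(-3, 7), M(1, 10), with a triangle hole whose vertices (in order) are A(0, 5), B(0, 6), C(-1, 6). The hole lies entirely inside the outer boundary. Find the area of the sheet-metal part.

Outer boundary:
Σ = (-21) + (-18) + (-37) + (-7) = -83
Area = |Σ|/2 = 41.5.
Hole:
Σ = (0) + (6) + (-5) = 1
Area = |Σ|/2 = 0.5.
Net area = 41.5 − 0.5 = 41.

41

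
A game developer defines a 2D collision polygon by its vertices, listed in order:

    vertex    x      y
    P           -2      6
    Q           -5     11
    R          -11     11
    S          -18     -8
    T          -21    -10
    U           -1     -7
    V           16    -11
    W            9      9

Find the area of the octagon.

Apply the shoelace (surveyor's) formula: 2A = Σ (x_i·y_{i+1} − x_{i+1}·y_i), indices taken mod 8.
P→Q: (-2)(11) − (-5)(6) = 8
Q→R: (-5)(11) − (-11)(11) = 66
R→S: (-11)(-8) − (-18)(11) = 286
S→T: (-18)(-10) − (-21)(-8) = 12
T→U: (-21)(-7) − (-1)(-10) = 137
U→V: (-1)(-11) − (16)(-7) = 123
V→W: (16)(9) − (9)(-11) = 243
W→P: (9)(6) − (-2)(9) = 72
Σ = 947
Area = |Σ|/2 = 473.5.

473.5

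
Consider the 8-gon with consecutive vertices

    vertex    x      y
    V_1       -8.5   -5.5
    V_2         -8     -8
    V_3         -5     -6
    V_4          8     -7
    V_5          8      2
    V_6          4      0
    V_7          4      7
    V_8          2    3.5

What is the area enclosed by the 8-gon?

V_1→V_2: (-8.5)(-8) − (-8)(-5.5) = 24
V_2→V_3: (-8)(-6) − (-5)(-8) = 8
V_3→V_4: (-5)(-7) − (8)(-6) = 83
V_4→V_5: (8)(2) − (8)(-7) = 72
V_5→V_6: (8)(0) − (4)(2) = -8
V_6→V_7: (4)(7) − (4)(0) = 28
V_7→V_8: (4)(3.5) − (2)(7) = 0
V_8→V_1: (2)(-5.5) − (-8.5)(3.5) = 18.75
Σ = 225.75
Area = |Σ|/2 = 112.875.

112.875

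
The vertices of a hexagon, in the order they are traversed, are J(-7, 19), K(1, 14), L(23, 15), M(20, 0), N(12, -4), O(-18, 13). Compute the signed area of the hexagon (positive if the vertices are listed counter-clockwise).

-485.5

Σ = (-117) + (-307) + (-300) + (-80) + (84) + (-251) = -971
Signed area = Σ/2 = -485.5 (negative ⇒ clockwise traversal).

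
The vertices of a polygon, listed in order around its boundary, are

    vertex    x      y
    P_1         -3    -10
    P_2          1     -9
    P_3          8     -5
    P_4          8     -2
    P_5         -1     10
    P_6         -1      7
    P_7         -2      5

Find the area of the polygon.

126.5

Apply Gauss's area formula: 2A = Σ (x_i·y_{i+1} − x_{i+1}·y_i), indices taken mod 7.
Cross-terms: 37, 67, 24, 78, 3, 9, 35  ⇒  Σ = 253
Area = |Σ|/2 = 126.5.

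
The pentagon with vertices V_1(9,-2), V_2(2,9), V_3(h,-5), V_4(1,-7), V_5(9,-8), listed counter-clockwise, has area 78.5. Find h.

2

Write out the shoelace sum; only the two edges meeting at V_3 involve h:
2·Area = [(2·(-5) − h·9) + (h·(-7) − 1·(-5))] + 194
       = -16·h + 189 = 157
⇒ h = 2.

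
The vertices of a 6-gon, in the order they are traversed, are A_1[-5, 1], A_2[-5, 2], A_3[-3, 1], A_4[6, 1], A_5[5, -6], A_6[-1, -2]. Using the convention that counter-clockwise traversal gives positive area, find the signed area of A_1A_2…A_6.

A_1→A_2: (-5)(2) − (-5)(1) = -5
A_2→A_3: (-5)(1) − (-3)(2) = 1
A_3→A_4: (-3)(1) − (6)(1) = -9
A_4→A_5: (6)(-6) − (5)(1) = -41
A_5→A_6: (5)(-2) − (-1)(-6) = -16
A_6→A_1: (-1)(1) − (-5)(-2) = -11
Σ = -81
Signed area = Σ/2 = -40.5 (negative ⇒ clockwise traversal).

-40.5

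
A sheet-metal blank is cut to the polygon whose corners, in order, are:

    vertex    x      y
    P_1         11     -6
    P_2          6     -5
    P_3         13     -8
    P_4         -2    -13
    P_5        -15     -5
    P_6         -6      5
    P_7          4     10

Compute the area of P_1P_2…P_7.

Σ = (-19) + (17) + (-185) + (-185) + (-105) + (-80) + (-134) = -691
Area = |Σ|/2 = 345.5.

345.5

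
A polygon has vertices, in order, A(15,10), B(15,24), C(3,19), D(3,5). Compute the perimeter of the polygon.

|AB| = √((0)² + (14)²) = √196 = 14
|BC| = √((-12)² + (-5)²) = √169 = 13
|CD| = √((0)² + (-14)²) = √196 = 14
|DA| = √((12)² + (5)²) = √169 = 13
Perimeter = 14 + 13 + 14 + 13 = 54.

54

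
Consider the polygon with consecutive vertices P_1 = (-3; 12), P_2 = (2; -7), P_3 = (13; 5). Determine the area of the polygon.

Cross-terms: -3, 101, 171  ⇒  Σ = 269
Area = |Σ|/2 = 134.5.

134.5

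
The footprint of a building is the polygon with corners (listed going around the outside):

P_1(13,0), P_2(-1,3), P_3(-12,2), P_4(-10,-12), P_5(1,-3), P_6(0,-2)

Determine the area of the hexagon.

Σ = (39) + (34) + (164) + (42) + (-2) + (26) = 303
Area = |Σ|/2 = 151.5.

151.5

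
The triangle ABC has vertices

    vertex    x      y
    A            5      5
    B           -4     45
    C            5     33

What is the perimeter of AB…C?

84

|AB| = √((-9)² + (40)²) = √1681 = 41
|BC| = √((9)² + (-12)²) = √225 = 15
|CA| = √((0)² + (-28)²) = √784 = 28
Perimeter = 41 + 15 + 28 = 84.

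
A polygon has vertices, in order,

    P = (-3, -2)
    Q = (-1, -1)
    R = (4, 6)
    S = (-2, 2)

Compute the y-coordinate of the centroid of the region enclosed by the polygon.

Apply the shoelace (surveyor's) formula. First the cross-terms c_i = x_i·y_{i+1} − x_{i+1}·y_i:
  1, -2, 20, 10  ⇒  2A = 29, A = 14.5.
Then Σ (y_i + y_{i+1})·c_i = 147, so ȳ = 147 / (6·14.5) = 49/29.

49/29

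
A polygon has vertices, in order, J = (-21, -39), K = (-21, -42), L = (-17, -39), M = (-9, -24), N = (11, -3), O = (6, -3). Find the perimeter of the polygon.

|JK| = √((0)² + (-3)²) = √9 = 3
|KL| = √((4)² + (3)²) = √25 = 5
|LM| = √((8)² + (15)²) = √289 = 17
|MN| = √((20)² + (21)²) = √841 = 29
|NO| = √((-5)² + (0)²) = √25 = 5
|OJ| = √((-27)² + (-36)²) = √2025 = 45
Perimeter = 3 + 5 + 17 + 29 + 5 + 45 = 104.

104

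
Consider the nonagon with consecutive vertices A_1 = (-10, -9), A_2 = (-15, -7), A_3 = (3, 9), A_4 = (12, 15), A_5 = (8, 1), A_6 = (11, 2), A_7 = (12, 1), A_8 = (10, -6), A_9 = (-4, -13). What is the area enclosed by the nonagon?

Σ = (-65) + (-114) + (-63) + (-108) + (5) + (-13) + (-82) + (-154) + (-94) = -688
Area = |Σ|/2 = 344.

344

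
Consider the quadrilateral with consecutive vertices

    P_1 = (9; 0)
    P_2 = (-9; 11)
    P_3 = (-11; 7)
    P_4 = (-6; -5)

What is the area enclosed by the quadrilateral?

Apply the surveyor's formula: 2A = Σ (x_i·y_{i+1} − x_{i+1}·y_i), indices taken mod 4.
Σ = (99) + (58) + (97) + (45) = 299
Area = |Σ|/2 = 149.5.

149.5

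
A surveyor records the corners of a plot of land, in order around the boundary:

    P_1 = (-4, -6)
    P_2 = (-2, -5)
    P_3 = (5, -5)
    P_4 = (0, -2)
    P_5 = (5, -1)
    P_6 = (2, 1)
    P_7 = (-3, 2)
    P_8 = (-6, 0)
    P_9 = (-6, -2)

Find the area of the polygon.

Apply the shoelace formula: 2A = Σ (x_i·y_{i+1} − x_{i+1}·y_i), indices taken mod 9.
Cross-terms: 8, 35, -10, 10, 7, 7, 12, 12, 28  ⇒  Σ = 109
Area = |Σ|/2 = 54.5.

54.5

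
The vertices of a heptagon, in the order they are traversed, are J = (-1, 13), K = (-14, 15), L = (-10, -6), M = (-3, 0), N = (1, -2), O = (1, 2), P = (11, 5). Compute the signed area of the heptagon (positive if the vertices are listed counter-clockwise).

Σ = (167) + (234) + (-18) + (6) + (4) + (-17) + (148) = 524
Signed area = Σ/2 = 262 (positive ⇒ counter-clockwise traversal).

262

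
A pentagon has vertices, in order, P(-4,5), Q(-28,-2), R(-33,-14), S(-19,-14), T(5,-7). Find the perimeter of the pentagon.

92

|PQ| = √((-24)² + (-7)²) = √625 = 25
|QR| = √((-5)² + (-12)²) = √169 = 13
|RS| = √((14)² + (0)²) = √196 = 14
|ST| = √((24)² + (7)²) = √625 = 25
|TP| = √((-9)² + (12)²) = √225 = 15
Perimeter = 25 + 13 + 14 + 25 + 15 = 92.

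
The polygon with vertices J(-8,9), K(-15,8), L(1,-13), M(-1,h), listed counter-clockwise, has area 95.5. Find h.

The doubled signed area Σ (x_i y_{i+1} − x_{i+1} y_i) is linear in h.
With h=0 it equals 236; the coefficient of h is 9 (from the two edges through M).
So 9·h + 236 = 2·95.5 = 191 ⇒ h = -5.

-5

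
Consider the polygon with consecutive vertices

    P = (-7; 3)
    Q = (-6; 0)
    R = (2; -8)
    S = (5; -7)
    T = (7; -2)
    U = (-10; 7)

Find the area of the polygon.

Apply the shoelace (surveyor's) formula: 2A = Σ (x_i·y_{i+1} − x_{i+1}·y_i), indices taken mod 6.
P→Q: (-7)(0) − (-6)(3) = 18
Q→R: (-6)(-8) − (2)(0) = 48
R→S: (2)(-7) − (5)(-8) = 26
S→T: (5)(-2) − (7)(-7) = 39
T→U: (7)(7) − (-10)(-2) = 29
U→P: (-10)(3) − (-7)(7) = 19
Σ = 179
Area = |Σ|/2 = 89.5.

89.5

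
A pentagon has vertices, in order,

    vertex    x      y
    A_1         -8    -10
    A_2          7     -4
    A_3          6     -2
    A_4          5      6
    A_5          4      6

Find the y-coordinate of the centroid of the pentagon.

Apply the surveyor's formula. First the cross-terms c_i = x_i·y_{i+1} − x_{i+1}·y_i:
  102, 10, 46, 6, 8  ⇒  2A = 172, A = 86.
Then Σ (y_i + y_{i+1})·c_i = -1264, so ȳ = -1264 / (6·86) = -316/129.

-316/129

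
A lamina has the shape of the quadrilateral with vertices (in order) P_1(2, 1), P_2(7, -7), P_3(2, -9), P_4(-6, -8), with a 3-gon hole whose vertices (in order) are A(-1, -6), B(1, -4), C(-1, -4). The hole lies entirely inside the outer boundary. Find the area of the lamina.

63

Outer boundary:
Apply the shoelace (surveyor's) formula: 2A = Σ (x_i·y_{i+1} − x_{i+1}·y_i), indices taken mod 4.
Σ = (-21) + (-49) + (-70) + (10) = -130
Area = |Σ|/2 = 65.
Hole:
Σ = (10) + (-8) + (2) = 4
Area = |Σ|/2 = 2.
Net area = 65 − 2 = 63.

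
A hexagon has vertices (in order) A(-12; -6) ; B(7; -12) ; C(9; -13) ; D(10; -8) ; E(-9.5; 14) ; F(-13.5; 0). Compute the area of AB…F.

297.5

Apply the shoelace formula: 2A = Σ (x_i·y_{i+1} − x_{i+1}·y_i), indices taken mod 6.
Σ = (186) + (17) + (58) + (64) + (189) + (81) = 595
Area = |Σ|/2 = 297.5.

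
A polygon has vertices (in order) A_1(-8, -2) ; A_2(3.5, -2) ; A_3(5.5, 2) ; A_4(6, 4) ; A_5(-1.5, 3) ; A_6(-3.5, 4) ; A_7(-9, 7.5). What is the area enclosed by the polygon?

83.625

Apply the surveyor's formula: 2A = Σ (x_i·y_{i+1} − x_{i+1}·y_i), indices taken mod 7.
Cross-terms: 23, 18, 10, 24, 4.5, 9.75, 78  ⇒  Σ = 167.25
Area = |Σ|/2 = 83.625.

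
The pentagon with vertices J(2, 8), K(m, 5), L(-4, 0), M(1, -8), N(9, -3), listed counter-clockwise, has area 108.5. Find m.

Write out the shoelace sum; only the two edges meeting at K involve m:
2·Area = [(2·5 − m·8) + (m·0 − (-4)·5)] + 179
       = -8·m + 209 = 217
⇒ m = -1.

-1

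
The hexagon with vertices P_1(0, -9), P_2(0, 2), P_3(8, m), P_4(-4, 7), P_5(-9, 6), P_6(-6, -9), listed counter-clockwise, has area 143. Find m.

The doubled signed area Σ (x_i y_{i+1} − x_{i+1} y_i) is linear in m.
With m=0 it equals 250; the coefficient of m is 4 (from the two edges through P_3).
So 4·m + 250 = 2·143 = 286 ⇒ m = 9.

9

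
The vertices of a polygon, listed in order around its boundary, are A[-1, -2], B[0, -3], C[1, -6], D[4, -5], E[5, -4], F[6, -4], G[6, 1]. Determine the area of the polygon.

28.5

Apply the shoelace (surveyor's) formula: 2A = Σ (x_i·y_{i+1} − x_{i+1}·y_i), indices taken mod 7.
Cross-terms: 3, 3, 19, 9, 4, 30, -11  ⇒  Σ = 57
Area = |Σ|/2 = 28.5.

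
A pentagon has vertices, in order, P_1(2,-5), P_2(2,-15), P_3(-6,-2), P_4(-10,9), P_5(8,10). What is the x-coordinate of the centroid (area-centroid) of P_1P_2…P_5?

Apply the shoelace (surveyor's) formula. First the cross-terms c_i = x_i·y_{i+1} − x_{i+1}·y_i:
  -20, -94, -74, -172, -60  ⇒  2A = -420, A = -210.
Then Σ (x_i + x_{i+1})·c_i = 1224, so x̄ = 1224 / (6·(-210)) = -34/35.

-34/35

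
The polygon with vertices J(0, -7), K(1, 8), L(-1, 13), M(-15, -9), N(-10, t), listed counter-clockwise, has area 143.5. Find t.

The doubled signed area Σ (x_i y_{i+1} − x_{i+1} y_i) is linear in t.
With t=0 it equals 212; the coefficient of t is -15 (from the two edges through N).
So -15·t + 212 = 2·143.5 = 287 ⇒ t = -5.

-5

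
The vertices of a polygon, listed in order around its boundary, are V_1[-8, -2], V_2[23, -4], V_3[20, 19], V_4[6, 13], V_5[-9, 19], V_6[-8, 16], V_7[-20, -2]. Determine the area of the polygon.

670

Apply the surveyor's formula: 2A = Σ (x_i·y_{i+1} − x_{i+1}·y_i), indices taken mod 7.
Σ = (78) + (517) + (146) + (231) + (8) + (336) + (24) = 1340
Area = |Σ|/2 = 670.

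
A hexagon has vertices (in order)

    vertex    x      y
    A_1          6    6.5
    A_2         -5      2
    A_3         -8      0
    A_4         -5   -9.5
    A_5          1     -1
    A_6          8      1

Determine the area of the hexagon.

103

Apply the shoelace (surveyor's) formula: 2A = Σ (x_i·y_{i+1} − x_{i+1}·y_i), indices taken mod 6.
Cross-terms: 44.5, 16, 76, 14.5, 9, 46  ⇒  Σ = 206
Area = |Σ|/2 = 103.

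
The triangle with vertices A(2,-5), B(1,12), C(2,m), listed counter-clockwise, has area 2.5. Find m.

Write out the shoelace sum; only the two edges meeting at C involve m:
2·Area = [(1·m − 2·12) + (2·(-5) − 2·m)] + 29
       = -1·m + -5 = 5
⇒ m = -10.

-10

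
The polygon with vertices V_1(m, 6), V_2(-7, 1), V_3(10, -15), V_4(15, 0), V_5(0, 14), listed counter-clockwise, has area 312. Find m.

Write out the shoelace sum; only the two edges meeting at V_1 involve m:
2·Area = [(0·6 − m·14) + (m·1 − (-7)·6)] + 530
       = -13·m + 572 = 624
⇒ m = -4.

-4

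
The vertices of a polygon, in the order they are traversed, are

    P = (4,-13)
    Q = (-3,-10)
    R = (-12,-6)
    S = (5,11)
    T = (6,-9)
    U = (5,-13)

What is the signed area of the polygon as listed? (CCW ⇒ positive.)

Apply the shoelace formula: 2A = Σ (x_i·y_{i+1} − x_{i+1}·y_i), indices taken mod 6.
Cross-terms: -79, -102, -102, -111, -33, -13  ⇒  Σ = -440
Signed area = Σ/2 = -220 (negative ⇒ clockwise traversal).

-220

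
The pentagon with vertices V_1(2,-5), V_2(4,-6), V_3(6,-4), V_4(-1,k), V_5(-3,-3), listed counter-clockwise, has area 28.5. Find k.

The doubled signed area Σ (x_i y_{i+1} − x_{i+1} y_i) is linear in k.
With k=0 it equals 48; the coefficient of k is 9 (from the two edges through V_4).
So 9·k + 48 = 2·28.5 = 57 ⇒ k = 1.

1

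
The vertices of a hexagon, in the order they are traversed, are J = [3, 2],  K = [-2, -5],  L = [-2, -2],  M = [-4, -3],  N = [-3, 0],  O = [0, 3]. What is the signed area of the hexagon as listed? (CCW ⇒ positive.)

-23

Apply the shoelace formula: 2A = Σ (x_i·y_{i+1} − x_{i+1}·y_i), indices taken mod 6.
Σ = (-11) + (-6) + (-2) + (-9) + (-9) + (-9) = -46
Signed area = Σ/2 = -23 (negative ⇒ clockwise traversal).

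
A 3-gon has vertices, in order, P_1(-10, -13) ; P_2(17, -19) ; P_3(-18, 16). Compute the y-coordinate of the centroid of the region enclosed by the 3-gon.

-16/3

Apply Gauss's area formula. First the cross-terms c_i = x_i·y_{i+1} − x_{i+1}·y_i:
  411, -70, 394  ⇒  2A = 735, A = 367.5.
Then Σ (y_i + y_{i+1})·c_i = -11760, so ȳ = -11760 / (6·367.5) = -16/3.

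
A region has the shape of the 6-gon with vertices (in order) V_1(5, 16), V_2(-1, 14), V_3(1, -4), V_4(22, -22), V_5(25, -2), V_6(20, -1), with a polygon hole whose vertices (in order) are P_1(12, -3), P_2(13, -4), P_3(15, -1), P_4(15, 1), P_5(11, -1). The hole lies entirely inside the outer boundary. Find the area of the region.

483.5

Outer boundary:
Apply the surveyor's formula: 2A = Σ (x_i·y_{i+1} − x_{i+1}·y_i), indices taken mod 6.
Cross-terms: 86, -10, 66, 506, 15, 325  ⇒  Σ = 988
Area = |Σ|/2 = 494.
Hole:
Cross-terms: -9, 47, 30, -26, -21  ⇒  Σ = 21
Area = |Σ|/2 = 10.5.
Net area = 494 − 10.5 = 483.5.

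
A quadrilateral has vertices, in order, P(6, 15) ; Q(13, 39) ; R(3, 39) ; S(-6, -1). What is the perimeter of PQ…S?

96

|PQ| = √((7)² + (24)²) = √625 = 25
|QR| = √((-10)² + (0)²) = √100 = 10
|RS| = √((-9)² + (-40)²) = √1681 = 41
|SP| = √((12)² + (16)²) = √400 = 20
Perimeter = 25 + 10 + 41 + 20 = 96.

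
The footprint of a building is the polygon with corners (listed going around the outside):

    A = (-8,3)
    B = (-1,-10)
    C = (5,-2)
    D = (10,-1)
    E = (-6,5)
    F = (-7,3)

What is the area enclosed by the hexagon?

107

Cross-terms: 83, 52, 15, 44, 17, 3  ⇒  Σ = 214
Area = |Σ|/2 = 107.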